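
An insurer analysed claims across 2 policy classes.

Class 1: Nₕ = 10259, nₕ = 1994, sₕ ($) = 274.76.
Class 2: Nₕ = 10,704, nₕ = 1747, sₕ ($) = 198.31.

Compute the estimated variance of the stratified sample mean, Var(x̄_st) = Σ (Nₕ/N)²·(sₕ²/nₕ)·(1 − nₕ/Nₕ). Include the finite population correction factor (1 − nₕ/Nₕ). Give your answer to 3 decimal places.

12.216

N = 20963. Term for each stratum: Wₕ²sₕ²/nₕ·(1−nₕ/Nₕ).
Var(x̄_st) = 7.305045 + 4.911319 = 12.216364 → 12.216.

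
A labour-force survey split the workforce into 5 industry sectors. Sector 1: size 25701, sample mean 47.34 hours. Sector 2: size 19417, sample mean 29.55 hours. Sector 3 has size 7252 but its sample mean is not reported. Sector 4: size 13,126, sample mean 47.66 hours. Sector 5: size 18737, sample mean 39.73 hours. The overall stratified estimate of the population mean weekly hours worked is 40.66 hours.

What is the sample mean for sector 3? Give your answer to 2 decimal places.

N = 25701 + 19417 + 7252 + 13126 + 18737 = 84233.
Overall total = μ·N = 40.66·84233 = 3424913.78.
Subtract the known strata: 25701·47.34 + 19417·29.55 + 13126·47.66 + 18737·39.73 = 3160463.86.
Remaining total for sector 3: 3424913.78 − 3160463.86 = 264449.92.
Divide by its size: 264449.92 / 7252 = 36.4658... → 36.47.

36.47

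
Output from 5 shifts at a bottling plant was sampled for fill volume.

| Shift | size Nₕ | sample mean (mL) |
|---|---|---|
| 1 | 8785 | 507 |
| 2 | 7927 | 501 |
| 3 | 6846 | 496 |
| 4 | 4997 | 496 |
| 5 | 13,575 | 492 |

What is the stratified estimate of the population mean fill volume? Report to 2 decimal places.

497.95

N = 8785 + 7927 + 6846 + 4997 + 13575 = 42130.
The stratified mean weights each stratum mean by its population share Nₕ/N.
Σ Nₕx̄ₕ = 8785·507 + 7927·501 + 6846·496 + 4997·496 + 13575·492 = 4453995 + 3971427 + 3395616 + 2478512 + 6678900 = 20978450.
Divide by N: 20978450 / 42130 = 497.9456... → 497.95.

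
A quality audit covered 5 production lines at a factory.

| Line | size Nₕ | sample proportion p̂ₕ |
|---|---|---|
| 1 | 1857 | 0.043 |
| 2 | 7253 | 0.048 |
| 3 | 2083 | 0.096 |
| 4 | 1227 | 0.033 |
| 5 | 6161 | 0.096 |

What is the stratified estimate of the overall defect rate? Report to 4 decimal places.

0.0678

N = 1857 + 7253 + 2083 + 1227 + 6161 = 18581.
Overall proportion = Σ (Nₕ/N)·p̂ₕ.
Σ Nₕp̂ₕ = 79.851 + 348.144 + 199.968 + 40.491 + 591.456 = 1259.91.
1259.91 / 18581 = 0.067806... → 0.0678.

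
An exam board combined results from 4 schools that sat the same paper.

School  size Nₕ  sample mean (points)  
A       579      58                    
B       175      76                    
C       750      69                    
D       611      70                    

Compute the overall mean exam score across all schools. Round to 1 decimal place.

x̄_st = (Σ Nₕx̄ₕ) / (Σ Nₕ) = (579·58 + 175·76 + 750·69 + 611·70) / 2115
= 141402 / 2115 = 66.857... → 66.9.

66.9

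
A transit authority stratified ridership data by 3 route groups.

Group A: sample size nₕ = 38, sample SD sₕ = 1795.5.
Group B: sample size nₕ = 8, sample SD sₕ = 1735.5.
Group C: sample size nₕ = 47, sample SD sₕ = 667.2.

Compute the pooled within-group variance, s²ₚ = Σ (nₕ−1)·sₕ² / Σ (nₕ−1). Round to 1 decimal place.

1787136.0

Degrees of freedom: 37 + 7 + 46 = 90.
Σ(nₕ−1)sₕ² = 37·3223820.25 + 7·3011960.25 + 46·445155.84 = 160842239.64.
s²ₚ = 160842239.64 / 90 = 1787135.996 → 1787136.0.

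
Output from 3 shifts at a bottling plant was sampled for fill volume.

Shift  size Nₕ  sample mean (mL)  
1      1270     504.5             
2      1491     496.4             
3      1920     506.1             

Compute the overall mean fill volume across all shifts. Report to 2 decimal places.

x̄_st = (Σ Nₕx̄ₕ) / (Σ Nₕ) = (1270·504.5 + 1491·496.4 + 1920·506.1) / 4681
= 2352559.4 / 4681 = 502.5762... → 502.58.

502.58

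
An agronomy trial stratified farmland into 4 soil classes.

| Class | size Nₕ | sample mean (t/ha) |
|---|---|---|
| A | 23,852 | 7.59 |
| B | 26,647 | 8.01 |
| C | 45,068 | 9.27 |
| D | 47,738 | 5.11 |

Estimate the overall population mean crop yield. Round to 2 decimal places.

N = 23852 + 26647 + 45068 + 47738 = 143305.
Overall mean = Σ (Nₕ/N)·x̄ₕ — weight by population share, not a simple average.
Σ Nₕx̄ₕ = 23852·7.59 + 26647·8.01 + 45068·9.27 + 47738·5.11 = 181036.68 + 213442.47 + 417780.36 + 243941.18 = 1056200.69.
Divide by N: 1056200.69 / 143305 = 7.3703... → 7.37.

7.37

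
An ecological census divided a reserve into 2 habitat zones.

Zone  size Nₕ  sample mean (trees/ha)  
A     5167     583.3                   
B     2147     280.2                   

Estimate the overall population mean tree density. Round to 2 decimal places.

x̄_st = (Σ Nₕx̄ₕ) / (Σ Nₕ) = (5167·583.3 + 2147·280.2) / 7314
= 3615500.5 / 7314 = 494.3260... → 494.33.

494.33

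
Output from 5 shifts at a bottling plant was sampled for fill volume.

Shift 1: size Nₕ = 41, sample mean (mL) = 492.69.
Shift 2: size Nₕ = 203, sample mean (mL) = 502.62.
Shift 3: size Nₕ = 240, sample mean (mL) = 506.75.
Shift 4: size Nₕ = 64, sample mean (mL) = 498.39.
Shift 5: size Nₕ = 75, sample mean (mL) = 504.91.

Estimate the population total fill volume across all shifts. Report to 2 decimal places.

313617.36

1: 41·492.69 = 20200.29
2: 203·502.62 = 102031.86
3: 240·506.75 = 121620
4: 64·498.39 = 31896.96
5: 75·504.91 = 37868.25
τ̂ = Σ Nₕx̄ₕ = 313617.36.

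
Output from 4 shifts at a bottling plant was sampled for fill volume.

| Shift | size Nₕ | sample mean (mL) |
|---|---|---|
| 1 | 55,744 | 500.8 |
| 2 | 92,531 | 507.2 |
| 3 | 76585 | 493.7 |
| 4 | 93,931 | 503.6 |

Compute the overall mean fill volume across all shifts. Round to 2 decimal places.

N = 318791; weights Wₕ = Nₕ/N = (0.1749, 0.2903, 0.2402, 0.2946).
x̄_st = Σ Wₕ·x̄ₕ = 0.1749·500.8 + 0.2903·507.2 + 0.2402·493.7 + 0.2946·503.6 ≈ 501.7770...
→ 501.78.

501.78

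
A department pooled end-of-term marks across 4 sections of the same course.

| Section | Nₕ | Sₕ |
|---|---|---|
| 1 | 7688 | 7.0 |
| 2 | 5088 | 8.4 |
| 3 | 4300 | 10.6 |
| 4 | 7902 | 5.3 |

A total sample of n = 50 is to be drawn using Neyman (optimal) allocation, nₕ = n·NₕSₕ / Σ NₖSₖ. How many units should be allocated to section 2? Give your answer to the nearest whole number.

12

1: NₕSₕ = 7688·7.0 = 53816
2: NₕSₕ = 5088·8.4 = 42739.2
3: NₕSₕ = 4300·10.6 = 45580
4: NₕSₕ = 7902·5.3 = 41880.6
Σ NₕSₕ = 184015.8.
n_2 = 50·42739.2/184015.8 = 11.613... → 12.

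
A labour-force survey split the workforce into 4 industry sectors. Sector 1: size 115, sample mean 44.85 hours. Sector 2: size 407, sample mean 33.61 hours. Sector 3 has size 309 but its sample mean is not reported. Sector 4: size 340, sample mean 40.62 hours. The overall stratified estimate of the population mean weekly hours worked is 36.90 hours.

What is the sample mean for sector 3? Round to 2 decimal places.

N = 115 + 407 + 309 + 340 = 1171.
Overall total = μ·N = 36.90·1171 = 43209.9.
Subtract the known strata: 115·44.85 + 407·33.61 + 340·40.62 = 32647.82.
Remaining total for sector 3: 43209.9 − 32647.82 = 10562.08.
Divide by its size: 10562.08 / 309 = 34.1815... → 34.18.

34.18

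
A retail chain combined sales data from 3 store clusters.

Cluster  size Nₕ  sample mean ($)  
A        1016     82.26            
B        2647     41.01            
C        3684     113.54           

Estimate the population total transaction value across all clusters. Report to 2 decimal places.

610410.99

Population total = Σ Nₕ·x̄ₕ (each stratum's size times its mean).
1016·82.26 + 2647·41.01 + 3684·113.54 = 83576.16 + 108553.47 + 418281.36 = 610410.99.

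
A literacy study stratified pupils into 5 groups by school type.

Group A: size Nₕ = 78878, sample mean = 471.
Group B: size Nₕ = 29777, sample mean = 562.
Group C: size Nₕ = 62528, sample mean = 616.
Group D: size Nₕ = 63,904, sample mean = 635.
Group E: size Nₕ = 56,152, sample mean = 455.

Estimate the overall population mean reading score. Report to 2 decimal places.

x̄_st = (Σ Nₕx̄ₕ) / (Σ Nₕ) = (78878·471 + 29777·562 + 62528·616 + 63904·635 + 56152·455) / 291239
= 158531660 / 291239 = 544.3353... → 544.34.

544.34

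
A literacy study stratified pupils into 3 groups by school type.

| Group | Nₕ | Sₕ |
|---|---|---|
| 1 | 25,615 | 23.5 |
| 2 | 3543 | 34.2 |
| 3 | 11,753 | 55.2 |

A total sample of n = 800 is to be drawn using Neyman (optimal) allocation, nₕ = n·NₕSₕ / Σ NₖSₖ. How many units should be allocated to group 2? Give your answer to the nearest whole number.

71

1: NₕSₕ = 25615·23.5 = 601952.5
2: NₕSₕ = 3543·34.2 = 121170.6
3: NₕSₕ = 11753·55.2 = 648765.6
Σ NₕSₕ = 1371888.7.
n_2 = 800·121170.6/1371888.7 = 70.659... → 71.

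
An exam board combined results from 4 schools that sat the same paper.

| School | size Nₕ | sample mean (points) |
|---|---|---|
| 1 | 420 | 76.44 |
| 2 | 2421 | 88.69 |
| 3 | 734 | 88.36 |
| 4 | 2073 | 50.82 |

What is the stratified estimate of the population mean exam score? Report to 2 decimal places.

N = 5648; weights Wₕ = Nₕ/N = (0.0744, 0.4286, 0.1300, 0.3670).
x̄_st = Σ Wₕ·x̄ₕ = 0.0744·76.44 + 0.4286·88.69 + 0.1300·88.36 + 0.3670·50.82 ≈ 73.8366...
→ 73.84.

73.84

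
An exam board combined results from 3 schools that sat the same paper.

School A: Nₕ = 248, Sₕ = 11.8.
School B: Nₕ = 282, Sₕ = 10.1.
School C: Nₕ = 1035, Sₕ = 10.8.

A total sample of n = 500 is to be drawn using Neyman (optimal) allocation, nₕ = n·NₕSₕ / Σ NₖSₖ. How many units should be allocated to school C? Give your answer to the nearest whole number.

330

A: NₕSₕ = 248·11.8 = 2926.4
B: NₕSₕ = 282·10.1 = 2848.2
C: NₕSₕ = 1035·10.8 = 11178
Σ NₕSₕ = 16952.6.
n_C = 500·11178/16952.6 = 329.684... → 330.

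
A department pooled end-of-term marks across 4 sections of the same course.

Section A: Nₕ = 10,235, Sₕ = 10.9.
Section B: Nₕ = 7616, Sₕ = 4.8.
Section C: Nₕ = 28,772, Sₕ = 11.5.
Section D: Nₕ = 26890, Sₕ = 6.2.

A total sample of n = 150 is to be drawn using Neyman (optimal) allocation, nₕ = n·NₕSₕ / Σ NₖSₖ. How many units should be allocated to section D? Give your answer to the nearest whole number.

39

Σ NₕSₕ = 10235·10.9 + 7616·4.8 + 28772·11.5 + 26890·6.2 = 645714.3.
Share for D: 166718/645714.3 = 0.25819.
n_D = 150 × 0.25819 = 38.729... → 39.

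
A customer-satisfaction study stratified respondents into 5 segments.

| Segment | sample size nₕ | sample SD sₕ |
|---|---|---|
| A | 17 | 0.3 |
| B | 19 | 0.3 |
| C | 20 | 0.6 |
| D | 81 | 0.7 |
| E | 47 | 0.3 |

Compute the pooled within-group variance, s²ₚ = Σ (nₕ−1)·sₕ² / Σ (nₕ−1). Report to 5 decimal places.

0.29743

A: (17−1)·0.3² = 16·0.09 = 1.44
B: (19−1)·0.3² = 18·0.09 = 1.62
C: (20−1)·0.6² = 19·0.36 = 6.84
D: (81−1)·0.7² = 80·0.49 = 39.2
E: (47−1)·0.3² = 46·0.09 = 4.14
Numerator = 53.24; denominator = Σ(nₕ−1) = 179.
s²ₚ = 53.24/179 = 0.2974302... → 0.29743.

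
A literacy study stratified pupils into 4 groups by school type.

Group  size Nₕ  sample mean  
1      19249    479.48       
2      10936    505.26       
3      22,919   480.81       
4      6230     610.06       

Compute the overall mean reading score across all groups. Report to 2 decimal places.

N = 19249 + 10936 + 22919 + 6230 = 59334.
Weight each subgroup mean by Nₕ/N and sum.
Σ Nₕx̄ₕ = 19249·479.48 + 10936·505.26 + 22919·480.81 + 6230·610.06 = 9229510.52 + 5525523.36 + 11019684.39 + 3800673.8 = 29575392.07.
Divide by N: 29575392.07 / 59334 = 498.4561... → 498.46.

498.46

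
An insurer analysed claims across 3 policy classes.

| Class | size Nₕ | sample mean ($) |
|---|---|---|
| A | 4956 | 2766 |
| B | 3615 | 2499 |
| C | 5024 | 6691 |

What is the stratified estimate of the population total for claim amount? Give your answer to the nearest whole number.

Population total = Σ Nₕ·x̄ₕ (each stratum's size times its mean).
4956·2766 + 3615·2499 + 5024·6691 = 13708296 + 9033885 + 33615584 = 56357765.

56357765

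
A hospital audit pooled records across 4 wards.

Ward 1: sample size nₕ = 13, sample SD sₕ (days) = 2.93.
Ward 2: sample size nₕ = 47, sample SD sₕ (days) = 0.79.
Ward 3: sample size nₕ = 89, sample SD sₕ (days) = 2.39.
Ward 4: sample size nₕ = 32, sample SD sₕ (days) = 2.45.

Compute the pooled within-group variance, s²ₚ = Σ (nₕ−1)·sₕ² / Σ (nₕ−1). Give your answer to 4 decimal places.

1: (13−1)·2.93² = 12·8.5849 = 103.0188
2: (47−1)·0.79² = 46·0.6241 = 28.7086
3: (89−1)·2.39² = 88·5.7121 = 502.6648
4: (32−1)·2.45² = 31·6.0025 = 186.0775
Numerator = 820.4697; denominator = Σ(nₕ−1) = 177.
s²ₚ = 820.4697/177 = 4.635422... → 4.6354.

4.6354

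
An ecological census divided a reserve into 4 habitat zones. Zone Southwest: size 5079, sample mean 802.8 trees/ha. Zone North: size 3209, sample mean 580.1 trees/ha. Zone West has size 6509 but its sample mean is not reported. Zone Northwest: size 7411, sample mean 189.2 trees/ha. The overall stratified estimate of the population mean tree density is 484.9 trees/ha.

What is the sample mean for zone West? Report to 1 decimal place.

526.6

N = 5079 + 3209 + 6509 + 7411 = 22208.
Overall total = μ·N = 484.9·22208 = 10768659.2.
Subtract the known strata: 5079·802.8 + 3209·580.1 + 7411·189.2 = 7341123.3.
Remaining total for zone West: 10768659.2 − 7341123.3 = 3427535.9.
Divide by its size: 3427535.9 / 6509 = 526.584... → 526.6.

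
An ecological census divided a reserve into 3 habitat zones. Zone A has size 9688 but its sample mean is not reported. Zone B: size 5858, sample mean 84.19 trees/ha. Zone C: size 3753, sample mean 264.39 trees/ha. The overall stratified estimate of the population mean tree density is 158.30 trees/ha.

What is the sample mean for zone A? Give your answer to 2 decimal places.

Σ Nₕx̄ₕ = N·μ, so 9688·x̄_A = 19299·158.30 − (5858·84.19 + 3753·264.39).
= 3055031.7 − 1485440.69 = 1569591.01.
x̄_A = 1569591.01 / 9688 = 162.0139... → 162.01.

162.01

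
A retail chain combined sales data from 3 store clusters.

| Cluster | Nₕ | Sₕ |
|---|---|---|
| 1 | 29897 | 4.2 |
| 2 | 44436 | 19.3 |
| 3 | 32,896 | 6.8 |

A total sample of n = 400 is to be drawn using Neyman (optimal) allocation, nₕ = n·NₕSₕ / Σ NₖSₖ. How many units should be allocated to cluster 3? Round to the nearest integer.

74

1: NₕSₕ = 29897·4.2 = 125567.4
2: NₕSₕ = 44436·19.3 = 857614.8
3: NₕSₕ = 32896·6.8 = 223692.8
Σ NₕSₕ = 1206875.
n_3 = 400·223692.8/1206875 = 74.140... → 74.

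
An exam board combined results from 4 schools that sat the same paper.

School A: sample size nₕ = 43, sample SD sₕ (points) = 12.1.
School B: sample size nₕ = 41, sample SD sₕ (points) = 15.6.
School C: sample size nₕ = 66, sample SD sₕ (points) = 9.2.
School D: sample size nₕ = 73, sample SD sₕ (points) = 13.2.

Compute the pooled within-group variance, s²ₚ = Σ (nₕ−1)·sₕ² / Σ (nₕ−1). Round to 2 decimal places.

154.93

A: (43−1)·12.1² = 42·146.41 = 6149.22
B: (41−1)·15.6² = 40·243.36 = 9734.4
C: (66−1)·9.2² = 65·84.64 = 5501.6
D: (73−1)·13.2² = 72·174.24 = 12545.28
Numerator = 33930.5; denominator = Σ(nₕ−1) = 219.
s²ₚ = 33930.5/219 = 154.9338... → 154.93.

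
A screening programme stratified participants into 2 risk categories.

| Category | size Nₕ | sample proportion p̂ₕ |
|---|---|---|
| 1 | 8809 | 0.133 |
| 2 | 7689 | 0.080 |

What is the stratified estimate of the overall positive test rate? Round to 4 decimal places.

0.1083

N = 8809 + 7689 = 16498.
Overall proportion = Σ (Nₕ/N)·p̂ₕ.
Σ Nₕp̂ₕ = 1171.597 + 615.12 = 1786.717.
1786.717 / 16498 = 0.108299... → 0.1083.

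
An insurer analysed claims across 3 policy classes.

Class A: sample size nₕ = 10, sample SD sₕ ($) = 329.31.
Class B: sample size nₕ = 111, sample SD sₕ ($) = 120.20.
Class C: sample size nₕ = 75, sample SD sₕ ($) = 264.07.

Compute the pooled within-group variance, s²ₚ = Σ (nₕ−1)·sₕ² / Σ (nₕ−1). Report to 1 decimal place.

A: (10−1)·329.31² = 9·108445.0761 = 976005.6849
B: (111−1)·120.20² = 110·14448.04 = 1589284.4
C: (75−1)·264.07² = 74·69732.9649 = 5160239.4026
Numerator = 7725529.4875; denominator = Σ(nₕ−1) = 193.
s²ₚ = 7725529.4875/193 = 40028.650... → 40028.7.

40028.7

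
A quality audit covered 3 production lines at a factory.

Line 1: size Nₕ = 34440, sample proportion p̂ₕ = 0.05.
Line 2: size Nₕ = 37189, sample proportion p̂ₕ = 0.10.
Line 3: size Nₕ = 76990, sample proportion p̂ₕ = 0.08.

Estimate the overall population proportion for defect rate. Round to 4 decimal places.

0.0781

Wₕ = Nₕ/N with N = 148619: 0.2317, 0.2502, 0.5180.
p̂_st = 0.2317·0.05 + 0.2502·0.10 + 0.5180·0.08 ≈ 0.078053... → 0.0781.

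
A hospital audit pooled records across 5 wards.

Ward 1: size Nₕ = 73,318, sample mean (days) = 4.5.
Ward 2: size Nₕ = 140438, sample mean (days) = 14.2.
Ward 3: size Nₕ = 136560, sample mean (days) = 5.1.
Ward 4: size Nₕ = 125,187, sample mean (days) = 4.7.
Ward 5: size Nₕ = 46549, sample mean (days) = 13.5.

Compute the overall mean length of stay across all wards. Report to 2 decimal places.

N = 73318 + 140438 + 136560 + 125187 + 46549 = 522052.
Weight each subgroup mean by Nₕ/N and sum.
Σ Nₕx̄ₕ = 73318·4.5 + 140438·14.2 + 136560·5.1 + 125187·4.7 + 46549·13.5 = 329931 + 1994219.6 + 696456 + 588378.9 + 628411.5 = 4237397.
Divide by N: 4237397 / 522052 = 8.1168... → 8.12.

8.12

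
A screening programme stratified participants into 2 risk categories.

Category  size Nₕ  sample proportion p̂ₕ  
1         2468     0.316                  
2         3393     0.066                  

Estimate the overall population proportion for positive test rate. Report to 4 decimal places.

0.1713

Wₕ = Nₕ/N with N = 5861: 0.4211, 0.5789.
p̂_st = 0.4211·0.316 + 0.5789·0.066 ≈ 0.171272... → 0.1713.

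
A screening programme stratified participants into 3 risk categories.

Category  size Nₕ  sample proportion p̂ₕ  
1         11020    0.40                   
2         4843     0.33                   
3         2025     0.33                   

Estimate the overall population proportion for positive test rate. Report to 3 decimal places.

0.373

Wₕ = Nₕ/N with N = 17888: 0.6161, 0.2707, 0.1132.
p̂_st = 0.6161·0.40 + 0.2707·0.33 + 0.1132·0.33 ≈ 0.37312... → 0.373.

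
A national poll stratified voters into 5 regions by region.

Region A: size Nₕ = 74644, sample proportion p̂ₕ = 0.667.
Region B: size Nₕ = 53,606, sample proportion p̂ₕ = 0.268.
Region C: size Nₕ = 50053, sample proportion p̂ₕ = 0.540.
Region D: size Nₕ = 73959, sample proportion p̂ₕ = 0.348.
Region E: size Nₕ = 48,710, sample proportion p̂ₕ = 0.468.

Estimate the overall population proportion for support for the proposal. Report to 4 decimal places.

Wₕ = Nₕ/N with N = 300972: 0.2480, 0.1781, 0.1663, 0.2457, 0.1618.
p̂_st = 0.2480·0.667 + 0.1781·0.268 + 0.1663·0.540 + 0.2457·0.348 + 0.1618·0.468 ≈ 0.464218... → 0.4642.

0.4642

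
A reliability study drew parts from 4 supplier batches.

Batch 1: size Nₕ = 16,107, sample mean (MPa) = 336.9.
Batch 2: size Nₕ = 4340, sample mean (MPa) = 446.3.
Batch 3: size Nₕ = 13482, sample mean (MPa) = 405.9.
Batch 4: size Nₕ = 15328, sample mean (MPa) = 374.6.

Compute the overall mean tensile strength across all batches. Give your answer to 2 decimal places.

377.16

x̄_st = (Σ Nₕx̄ₕ) / (Σ Nₕ) = (16107·336.9 + 4340·446.3 + 13482·405.9 + 15328·374.6) / 49257
= 18577602.9 / 49257 = 377.1566... → 377.16.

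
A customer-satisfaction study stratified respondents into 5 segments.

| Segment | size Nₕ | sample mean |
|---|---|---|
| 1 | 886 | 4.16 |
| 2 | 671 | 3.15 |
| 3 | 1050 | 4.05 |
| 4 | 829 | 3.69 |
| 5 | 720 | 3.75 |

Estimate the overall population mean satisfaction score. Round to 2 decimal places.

3.80

N = 4156; weights Wₕ = Nₕ/N = (0.2132, 0.1615, 0.2526, 0.1995, 0.1732).
x̄_st = Σ Wₕ·x̄ₕ = 0.2132·4.16 + 0.1615·3.15 + 0.2526·4.05 + 0.1995·3.69 + 0.1732·3.75 ≈ 3.8044...
→ 3.80.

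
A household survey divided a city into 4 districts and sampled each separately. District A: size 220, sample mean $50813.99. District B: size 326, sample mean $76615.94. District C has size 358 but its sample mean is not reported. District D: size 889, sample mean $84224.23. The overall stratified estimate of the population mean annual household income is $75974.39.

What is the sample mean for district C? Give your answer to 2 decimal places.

70365.55

N = 220 + 326 + 358 + 889 = 1793.
Overall total = μ·N = 75974.39·1793 = 136222081.27.
Subtract the known strata: 220·50813.99 + 326·76615.94 + 889·84224.23 = 111031214.71.
Remaining total for district C: 136222081.27 − 111031214.71 = 25190866.56.
Divide by its size: 25190866.56 / 358 = 70365.5491... → 70365.55.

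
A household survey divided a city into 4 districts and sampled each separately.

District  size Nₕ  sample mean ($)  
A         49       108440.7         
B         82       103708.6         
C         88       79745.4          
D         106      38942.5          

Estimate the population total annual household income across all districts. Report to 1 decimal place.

24963199.7

A: 49·108440.7 = 5313594.3
B: 82·103708.6 = 8504105.2
C: 88·79745.4 = 7017595.2
D: 106·38942.5 = 4127905
τ̂ = Σ Nₕx̄ₕ = 24963199.7.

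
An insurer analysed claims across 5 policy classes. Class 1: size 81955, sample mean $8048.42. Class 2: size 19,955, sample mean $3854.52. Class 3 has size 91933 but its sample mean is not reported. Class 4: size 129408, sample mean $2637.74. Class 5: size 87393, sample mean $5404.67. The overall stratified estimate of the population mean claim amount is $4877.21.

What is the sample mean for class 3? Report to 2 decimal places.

4923.12

N = 81955 + 19955 + 91933 + 129408 + 87393 = 410644.
Overall total = μ·N = 4877.21·410644 = 2002797023.24.
Subtract the known strata: 81955·8048.42 + 19955·3854.52 + 129408·2637.74 + 87393·5404.67 = 1550200190.93.
Remaining total for class 3: 2002797023.24 − 1550200190.93 = 452596832.31.
Divide by its size: 452596832.31 / 91933 = 4923.1161... → 4923.12.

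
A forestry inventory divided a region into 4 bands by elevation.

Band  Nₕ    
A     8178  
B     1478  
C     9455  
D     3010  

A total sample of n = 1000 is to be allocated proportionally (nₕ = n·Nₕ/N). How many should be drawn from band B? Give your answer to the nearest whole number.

N = 8178 + 1478 + 9455 + 3010 = 22121.
n_B = 1000·1478/22121 = 66.814... → 67.

67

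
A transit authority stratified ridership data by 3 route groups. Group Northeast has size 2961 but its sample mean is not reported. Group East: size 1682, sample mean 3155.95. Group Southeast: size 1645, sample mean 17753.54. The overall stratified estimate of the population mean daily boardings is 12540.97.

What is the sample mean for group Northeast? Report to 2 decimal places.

14976.27

Σ Nₕx̄ₕ = N·μ, so 2961·x̄_Northeast = 6288·12540.97 − (1682·3155.95 + 1645·17753.54).
= 78857619.36 − 34512881.2 = 44344738.16.
x̄_Northeast = 44344738.16 / 2961 = 14976.2709... → 14976.27.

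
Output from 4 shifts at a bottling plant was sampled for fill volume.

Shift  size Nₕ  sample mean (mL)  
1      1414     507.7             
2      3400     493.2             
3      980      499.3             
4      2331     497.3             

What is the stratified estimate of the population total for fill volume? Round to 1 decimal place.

Population total = Σ Nₕ·x̄ₕ (each stratum's size times its mean).
1414·507.7 + 3400·493.2 + 980·499.3 + 2331·497.3 = 717887.8 + 1676880 + 489314 + 1159206.3 = 4043288.1.

4043288.1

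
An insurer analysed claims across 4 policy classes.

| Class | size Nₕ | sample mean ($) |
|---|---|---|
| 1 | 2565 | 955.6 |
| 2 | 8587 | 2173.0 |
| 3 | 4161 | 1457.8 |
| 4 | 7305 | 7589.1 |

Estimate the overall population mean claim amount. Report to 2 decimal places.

x̄_st = (Σ Nₕx̄ₕ) / (Σ Nₕ) = (2565·955.6 + 8587·2173.0 + 4161·1457.8 + 7305·7589.1) / 22618
= 82614946.3 / 22618 = 3652.6194... → 3652.62.

3652.62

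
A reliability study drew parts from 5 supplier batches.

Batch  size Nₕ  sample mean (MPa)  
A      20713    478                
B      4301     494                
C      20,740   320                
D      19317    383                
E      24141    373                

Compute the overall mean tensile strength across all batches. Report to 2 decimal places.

393.06

x̄_st = (Σ Nₕx̄ₕ) / (Σ Nₕ) = (20713·478 + 4301·494 + 20740·320 + 19317·383 + 24141·373) / 89212
= 35065312 / 89212 = 393.0560... → 393.06.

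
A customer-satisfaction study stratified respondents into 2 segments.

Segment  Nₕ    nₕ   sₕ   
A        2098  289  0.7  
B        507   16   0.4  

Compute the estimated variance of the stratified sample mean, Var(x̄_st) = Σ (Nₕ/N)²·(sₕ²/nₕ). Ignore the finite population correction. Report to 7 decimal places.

0.0014785

N = 2605; Wₕ = Nₕ/N.
segment A: (2098/2605)²·0.7²/289 = 0.0010997494
segment B: (507/2605)²·0.4²/16 = 0.0003787917
Sum = 0.0014785411 → 0.0014785.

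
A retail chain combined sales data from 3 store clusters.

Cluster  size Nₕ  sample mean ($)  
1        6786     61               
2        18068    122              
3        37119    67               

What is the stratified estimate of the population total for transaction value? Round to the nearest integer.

Estimate total by summing Nₕ·x̄ₕ over strata.
6786·61 + 18068·122 + 37119·67 = 413946 + 2204296 + 2486973 = 5105215.

5105215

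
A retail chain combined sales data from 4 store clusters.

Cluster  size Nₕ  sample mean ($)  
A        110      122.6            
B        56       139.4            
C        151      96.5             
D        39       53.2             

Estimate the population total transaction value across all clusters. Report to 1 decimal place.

37938.7

A: 110·122.6 = 13486
B: 56·139.4 = 7806.4
C: 151·96.5 = 14571.5
D: 39·53.2 = 2074.8
τ̂ = Σ Nₕx̄ₕ = 37938.7.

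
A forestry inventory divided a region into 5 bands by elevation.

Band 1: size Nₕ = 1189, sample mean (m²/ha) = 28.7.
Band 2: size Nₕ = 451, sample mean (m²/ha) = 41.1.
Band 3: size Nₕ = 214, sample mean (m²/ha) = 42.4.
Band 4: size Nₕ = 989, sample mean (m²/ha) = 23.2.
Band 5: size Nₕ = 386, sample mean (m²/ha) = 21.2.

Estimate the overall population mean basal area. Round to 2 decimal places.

28.76

N = 3229; weights Wₕ = Nₕ/N = (0.3682, 0.1397, 0.0663, 0.3063, 0.1195).
x̄_st = Σ Wₕ·x̄ₕ = 0.3682·28.7 + 0.1397·41.1 + 0.0663·42.4 + 0.3063·23.2 + 0.1195·21.2 ≈ 28.7587...
→ 28.76.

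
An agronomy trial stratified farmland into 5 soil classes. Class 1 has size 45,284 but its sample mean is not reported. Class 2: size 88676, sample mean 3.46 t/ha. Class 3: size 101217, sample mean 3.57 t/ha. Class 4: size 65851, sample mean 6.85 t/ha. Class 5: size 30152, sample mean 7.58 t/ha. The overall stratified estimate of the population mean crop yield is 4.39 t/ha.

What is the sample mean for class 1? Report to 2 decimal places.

Σ Nₕx̄ₕ = N·μ, so 45284·x̄_1 = 331180·4.39 − (88676·3.46 + 101217·3.57 + 65851·6.85 + 30152·7.58).
= 1453880.2 − 1347795.16 = 106085.04.
x̄_1 = 106085.04 / 45284 = 2.3427... → 2.34.

2.34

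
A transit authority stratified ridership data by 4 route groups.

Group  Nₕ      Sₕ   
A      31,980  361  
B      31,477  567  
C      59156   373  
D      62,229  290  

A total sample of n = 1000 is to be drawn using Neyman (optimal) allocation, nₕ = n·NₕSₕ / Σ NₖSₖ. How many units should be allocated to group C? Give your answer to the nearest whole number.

Σ NₕSₕ = 31980·361 + 31477·567 + 59156·373 + 62229·290 = 69503837.
Share for C: 22065188/69503837 = 0.31747.
n_C = 1000 × 0.31747 = 317.467... → 317.

317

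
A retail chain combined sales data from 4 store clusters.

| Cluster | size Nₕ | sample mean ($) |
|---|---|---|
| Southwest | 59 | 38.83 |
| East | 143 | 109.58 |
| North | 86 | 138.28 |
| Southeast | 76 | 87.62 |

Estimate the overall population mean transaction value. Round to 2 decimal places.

100.31

N = 364; weights Wₕ = Nₕ/N = (0.1621, 0.3929, 0.2363, 0.2088).
x̄_st = Σ Wₕ·x̄ₕ = 0.1621·38.83 + 0.3929·109.58 + 0.2363·138.28 + 0.2088·87.62 ≈ 100.3080...
→ 100.31.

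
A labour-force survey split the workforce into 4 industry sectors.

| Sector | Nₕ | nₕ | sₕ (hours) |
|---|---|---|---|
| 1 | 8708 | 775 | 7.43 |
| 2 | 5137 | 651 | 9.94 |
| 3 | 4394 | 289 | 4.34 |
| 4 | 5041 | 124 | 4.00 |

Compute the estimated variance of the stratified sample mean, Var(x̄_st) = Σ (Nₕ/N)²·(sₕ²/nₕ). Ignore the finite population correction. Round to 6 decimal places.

N = 23280; Wₕ = Nₕ/N.
sector 1: (8708/23280)²·7.43²/775 = 0.009966595
sector 2: (5137/23280)²·9.94²/651 = 0.007390009
sector 3: (4394/23280)²·4.34²/289 = 0.002321859
sector 4: (5041/23280)²·4.00²/124 = 0.006050144
Sum = 0.025728607 → 0.025729.

0.025729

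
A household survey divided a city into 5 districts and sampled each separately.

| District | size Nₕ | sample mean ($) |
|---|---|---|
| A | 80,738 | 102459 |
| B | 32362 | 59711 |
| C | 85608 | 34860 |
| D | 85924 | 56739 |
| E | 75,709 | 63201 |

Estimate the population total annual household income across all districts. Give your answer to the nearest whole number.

A: 80738·102459 = 8272334742
B: 32362·59711 = 1932367382
C: 85608·34860 = 2984294880
D: 85924·56739 = 4875241836
E: 75709·63201 = 4784884509
τ̂ = Σ Nₕx̄ₕ = 22849123349.

22849123349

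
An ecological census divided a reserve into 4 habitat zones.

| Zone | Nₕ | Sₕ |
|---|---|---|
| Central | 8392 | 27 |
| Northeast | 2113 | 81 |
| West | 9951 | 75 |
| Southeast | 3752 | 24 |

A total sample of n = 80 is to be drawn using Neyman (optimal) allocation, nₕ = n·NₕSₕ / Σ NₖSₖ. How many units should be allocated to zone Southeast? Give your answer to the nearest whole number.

Central: NₕSₕ = 8392·27 = 226584
Northeast: NₕSₕ = 2113·81 = 171153
West: NₕSₕ = 9951·75 = 746325
Southeast: NₕSₕ = 3752·24 = 90048
Σ NₕSₕ = 1234110.
n_Southeast = 80·90048/1234110 = 5.837... → 6.

6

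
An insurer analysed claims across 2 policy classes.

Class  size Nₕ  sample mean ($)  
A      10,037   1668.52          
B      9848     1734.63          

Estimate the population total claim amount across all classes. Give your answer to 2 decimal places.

A: 10037·1668.52 = 16746935.24
B: 9848·1734.63 = 17082636.24
τ̂ = Σ Nₕx̄ₕ = 33829571.48.

33829571.48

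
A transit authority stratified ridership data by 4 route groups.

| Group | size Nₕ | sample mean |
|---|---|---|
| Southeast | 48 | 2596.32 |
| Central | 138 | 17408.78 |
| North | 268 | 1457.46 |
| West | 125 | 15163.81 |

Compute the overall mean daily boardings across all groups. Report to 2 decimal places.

N = 48 + 138 + 268 + 125 = 579.
Weight each subgroup mean by Nₕ/N and sum.
Σ Nₕx̄ₕ = 48·2596.32 + 138·17408.78 + 268·1457.46 + 125·15163.81 = 124623.36 + 2402411.64 + 390599.28 + 1895476.25 = 4813110.53.
Divide by N: 4813110.53 / 579 = 8312.7988... → 8312.80.

8312.80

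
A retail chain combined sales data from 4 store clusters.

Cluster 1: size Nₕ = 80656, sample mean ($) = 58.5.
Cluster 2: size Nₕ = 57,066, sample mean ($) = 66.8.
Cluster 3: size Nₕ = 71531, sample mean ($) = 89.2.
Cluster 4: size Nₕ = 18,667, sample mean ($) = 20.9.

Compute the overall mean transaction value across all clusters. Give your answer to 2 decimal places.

x̄_st = (Σ Nₕx̄ₕ) / (Σ Nₕ) = (80656·58.5 + 57066·66.8 + 71531·89.2 + 18667·20.9) / 227920
= 15301090.3 / 227920 = 67.1336... → 67.13.

67.13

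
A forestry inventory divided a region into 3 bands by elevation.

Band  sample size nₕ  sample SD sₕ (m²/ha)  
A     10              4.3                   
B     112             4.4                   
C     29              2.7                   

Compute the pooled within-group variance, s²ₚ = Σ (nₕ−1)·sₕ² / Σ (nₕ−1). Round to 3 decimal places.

17.024

A: (10−1)·4.3² = 9·18.49 = 166.41
B: (112−1)·4.4² = 111·19.36 = 2148.96
C: (29−1)·2.7² = 28·7.29 = 204.12
Numerator = 2519.49; denominator = Σ(nₕ−1) = 148.
s²ₚ = 2519.49/148 = 17.02358... → 17.024.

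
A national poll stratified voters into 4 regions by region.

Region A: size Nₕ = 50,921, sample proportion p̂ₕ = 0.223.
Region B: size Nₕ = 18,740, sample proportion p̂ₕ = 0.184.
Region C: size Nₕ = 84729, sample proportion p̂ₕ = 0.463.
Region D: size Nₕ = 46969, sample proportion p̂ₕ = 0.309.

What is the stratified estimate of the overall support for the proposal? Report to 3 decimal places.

Wₕ = Nₕ/N with N = 201359: 0.2529, 0.0931, 0.4208, 0.2333.
p̂_st = 0.2529·0.223 + 0.0931·0.184 + 0.4208·0.463 + 0.2333·0.309 ≈ 0.34042... → 0.340.

0.340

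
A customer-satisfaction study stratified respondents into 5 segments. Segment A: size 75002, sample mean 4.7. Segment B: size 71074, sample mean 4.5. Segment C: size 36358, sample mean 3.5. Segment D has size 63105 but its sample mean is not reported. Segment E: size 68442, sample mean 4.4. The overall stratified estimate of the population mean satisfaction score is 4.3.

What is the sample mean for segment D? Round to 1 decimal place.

4.0

N = 75002 + 71074 + 36358 + 63105 + 68442 = 313981.
Overall total = μ·N = 4.3·313981 = 1350118.3.
Subtract the known strata: 75002·4.7 + 71074·4.5 + 36358·3.5 + 68442·4.4 = 1100740.2.
Remaining total for segment D: 1350118.3 − 1100740.2 = 249378.1.
Divide by its size: 249378.1 / 63105 = 3.952... → 4.0.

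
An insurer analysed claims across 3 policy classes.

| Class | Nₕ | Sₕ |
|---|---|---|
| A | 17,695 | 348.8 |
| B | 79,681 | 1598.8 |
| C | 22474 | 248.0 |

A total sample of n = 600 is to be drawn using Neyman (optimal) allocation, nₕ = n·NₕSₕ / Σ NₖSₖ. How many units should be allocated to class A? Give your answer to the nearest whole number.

27

Σ NₕSₕ = 17695·348.8 + 79681·1598.8 + 22474·248.0 = 139139550.8.
Share for A: 6172016/139139550.8 = 0.04436.
n_A = 600 × 0.04436 = 26.615... → 27.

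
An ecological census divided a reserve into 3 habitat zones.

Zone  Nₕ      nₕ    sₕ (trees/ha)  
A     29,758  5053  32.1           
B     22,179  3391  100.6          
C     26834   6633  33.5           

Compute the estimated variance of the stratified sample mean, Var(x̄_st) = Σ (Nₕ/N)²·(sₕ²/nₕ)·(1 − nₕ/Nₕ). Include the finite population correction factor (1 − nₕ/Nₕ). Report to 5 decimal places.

0.23937

N = 78771. Term for each stratum: Wₕ²sₕ²/nₕ·(1−nₕ/Nₕ).
Var(x̄_st) = 0.02416110 + 0.20042780 + 0.01478105 = 0.23936995 → 0.23937.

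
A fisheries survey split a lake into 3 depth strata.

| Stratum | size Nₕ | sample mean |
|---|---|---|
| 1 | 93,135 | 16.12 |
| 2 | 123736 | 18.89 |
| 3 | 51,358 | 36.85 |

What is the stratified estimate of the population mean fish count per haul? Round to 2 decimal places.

N = 268229; weights Wₕ = Nₕ/N = (0.3472, 0.4613, 0.1915).
x̄_st = Σ Wₕ·x̄ₕ = 0.3472·16.12 + 0.4613·18.89 + 0.1915·36.85 ≈ 21.3670...
→ 21.37.

21.37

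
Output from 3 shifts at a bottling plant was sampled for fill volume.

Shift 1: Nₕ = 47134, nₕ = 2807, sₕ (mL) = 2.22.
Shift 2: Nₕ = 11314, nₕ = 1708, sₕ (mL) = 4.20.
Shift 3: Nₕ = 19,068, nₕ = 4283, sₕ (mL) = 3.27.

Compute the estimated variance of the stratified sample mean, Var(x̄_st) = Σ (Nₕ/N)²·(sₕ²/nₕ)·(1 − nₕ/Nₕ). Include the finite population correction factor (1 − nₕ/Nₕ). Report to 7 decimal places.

0.0009144

N = 77516. Term for each stratum: Wₕ²sₕ²/nₕ·(1−nₕ/Nₕ).
Var(x̄_st) = 0.0006104969 + 0.0001868043 + 0.0001171362 = 0.0009144374 → 0.0009144.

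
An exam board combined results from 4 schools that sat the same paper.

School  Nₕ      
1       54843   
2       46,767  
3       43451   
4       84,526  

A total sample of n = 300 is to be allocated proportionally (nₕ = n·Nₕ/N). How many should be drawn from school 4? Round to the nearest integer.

110

N = 54843 + 46767 + 43451 + 84526 = 229587.
n_4 = 300·84526/229587 = 110.450... → 110.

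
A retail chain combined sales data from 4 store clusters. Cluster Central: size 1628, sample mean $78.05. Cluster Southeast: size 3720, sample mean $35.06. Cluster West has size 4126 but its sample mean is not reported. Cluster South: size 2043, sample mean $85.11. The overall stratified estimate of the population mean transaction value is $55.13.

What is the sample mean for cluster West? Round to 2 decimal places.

49.34

N = 1628 + 3720 + 4126 + 2043 = 11517.
Overall total = μ·N = 55.13·11517 = 634932.21.
Subtract the known strata: 1628·78.05 + 3720·35.06 + 2043·85.11 = 431368.33.
Remaining total for cluster West: 634932.21 − 431368.33 = 203563.88.
Divide by its size: 203563.88 / 4126 = 49.3369... → 49.34.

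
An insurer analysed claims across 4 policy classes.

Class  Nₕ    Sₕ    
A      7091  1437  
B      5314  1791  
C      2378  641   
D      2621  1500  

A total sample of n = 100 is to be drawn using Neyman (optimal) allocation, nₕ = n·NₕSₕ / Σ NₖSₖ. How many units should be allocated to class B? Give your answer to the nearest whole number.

A: NₕSₕ = 7091·1437 = 10189767
B: NₕSₕ = 5314·1791 = 9517374
C: NₕSₕ = 2378·641 = 1524298
D: NₕSₕ = 2621·1500 = 3931500
Σ NₕSₕ = 25162939.
n_B = 100·9517374/25162939 = 37.823... → 38.

38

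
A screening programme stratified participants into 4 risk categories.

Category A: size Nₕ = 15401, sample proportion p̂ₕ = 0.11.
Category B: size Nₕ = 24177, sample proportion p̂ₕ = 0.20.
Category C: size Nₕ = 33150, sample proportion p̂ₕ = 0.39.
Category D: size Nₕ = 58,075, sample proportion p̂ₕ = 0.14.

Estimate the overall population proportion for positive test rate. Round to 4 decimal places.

0.2109

Wₕ = Nₕ/N with N = 130803: 0.1177, 0.1848, 0.2534, 0.4440.
p̂_st = 0.1177·0.11 + 0.1848·0.20 + 0.2534·0.39 + 0.4440·0.14 ≈ 0.210916... → 0.2109.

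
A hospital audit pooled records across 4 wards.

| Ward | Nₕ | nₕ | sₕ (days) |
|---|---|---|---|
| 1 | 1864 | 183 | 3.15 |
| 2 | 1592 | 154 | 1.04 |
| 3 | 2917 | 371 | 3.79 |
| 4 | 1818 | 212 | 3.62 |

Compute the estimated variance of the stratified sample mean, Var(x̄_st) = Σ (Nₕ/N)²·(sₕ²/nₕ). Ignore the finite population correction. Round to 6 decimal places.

N = 8191. Term for each stratum: Wₕ²sₕ²/nₕ.
Var(x̄_st) = 0.002807941 + 0.000265313 + 0.004910249 + 0.003045055 = 0.011028558 → 0.011029.

0.011029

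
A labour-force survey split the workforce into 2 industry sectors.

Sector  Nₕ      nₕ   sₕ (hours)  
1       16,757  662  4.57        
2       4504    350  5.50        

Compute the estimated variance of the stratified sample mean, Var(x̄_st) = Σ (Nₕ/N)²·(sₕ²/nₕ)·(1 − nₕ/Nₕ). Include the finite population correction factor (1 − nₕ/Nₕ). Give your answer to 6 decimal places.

0.022401

N = 21261; Wₕ = Nₕ/N.
sector 1: (16757/21261)²·4.57²/662·(1 − 662/16757) = 0.018823236
sector 2: (4504/21261)²·5.50²/350·(1 − 350/4504) = 0.003577296
Sum = 0.022400532 → 0.022401.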